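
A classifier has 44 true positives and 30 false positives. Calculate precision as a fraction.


Precision = TP / (TP + FP) = 44 / 74 = 22/37.

22/37


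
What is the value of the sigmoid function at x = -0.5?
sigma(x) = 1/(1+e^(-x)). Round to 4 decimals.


sigma(-0.5) = 1/(1+e^(0.5)) = 1/(1+1.648721) = 1/2.648721 = 0.3775.

0.3775


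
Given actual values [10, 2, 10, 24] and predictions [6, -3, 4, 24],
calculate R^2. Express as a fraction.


Mean(y) = 23/2. SS_res = 77. SS_tot = 251. R^2 = 1 - 77/(251) = 174/251.

174/251


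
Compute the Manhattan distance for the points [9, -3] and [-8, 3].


d = sum of absolute differences: |9--8|=17 + |-3-3|=6 = 23.

23


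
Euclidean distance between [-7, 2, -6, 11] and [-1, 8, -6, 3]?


d = sqrt(sum of squared differences). (-7--1)^2=36, (2-8)^2=36, (-6--6)^2=0, (11-3)^2=64. Sum = 136.

sqrt(136)


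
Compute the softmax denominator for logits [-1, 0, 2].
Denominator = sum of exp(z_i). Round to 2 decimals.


Denom = e^-1=0.3679 + e^0=1.0000 + e^2=7.3891. Sum = 8.7570, which rounds to 8.76.

8.76


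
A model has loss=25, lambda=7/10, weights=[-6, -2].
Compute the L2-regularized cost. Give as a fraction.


L2 sq norm = sum(w^2) = 40. J = 25 + 7/10 * 40 = 53.

53


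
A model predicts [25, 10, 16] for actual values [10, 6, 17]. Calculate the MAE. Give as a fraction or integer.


MAE = (1/3) * (|10-25|=15 + |6-10|=4 + |17-16|=1). Sum = 20. MAE = 20/3.

20/3


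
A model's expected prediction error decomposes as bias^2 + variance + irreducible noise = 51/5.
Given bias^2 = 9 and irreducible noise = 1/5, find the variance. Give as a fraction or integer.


Total error = bias^2 + variance + irreducible noise. So variance = 51/5 - 9 - 1/5 = 1.

1


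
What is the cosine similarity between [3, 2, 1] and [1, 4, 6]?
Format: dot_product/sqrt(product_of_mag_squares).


dot = 17. |a|^2 = 14, |b|^2 = 53. cos = 17/sqrt(742).

17/sqrt(742)


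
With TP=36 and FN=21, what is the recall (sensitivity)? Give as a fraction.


Recall = TP / (TP + FN) = 36 / 57 = 12/19.

12/19


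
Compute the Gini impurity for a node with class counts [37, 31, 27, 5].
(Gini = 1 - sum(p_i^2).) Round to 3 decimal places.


Total = 100. Proportions: 37/100, 31/100, 27/100, 5/100. sum(p_i^2) = 0.3084. Gini = 1 - 0.3084 = 0.6916, which rounds to 0.692.

0.692


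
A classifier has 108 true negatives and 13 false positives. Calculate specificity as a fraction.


Specificity = TN / (TN + FP) = 108 / 121 = 108/121.

108/121


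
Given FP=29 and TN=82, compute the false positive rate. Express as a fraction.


FPR = FP / (FP + TN) = 29 / 111 = 29/111.

29/111


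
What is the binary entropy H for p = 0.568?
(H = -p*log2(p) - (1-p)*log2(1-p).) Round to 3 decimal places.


H = -0.568*log2(0.568) - 0.432*log2(0.432) = 0.987.

0.987


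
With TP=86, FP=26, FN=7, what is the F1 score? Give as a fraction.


Precision = 86/112 = 43/56. Recall = 86/93 = 86/93. F1 = 2*P*R/(P+R) = 172/205.

172/205


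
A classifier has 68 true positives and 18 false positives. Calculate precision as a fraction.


Precision = TP / (TP + FP) = 68 / 86 = 34/43.

34/43


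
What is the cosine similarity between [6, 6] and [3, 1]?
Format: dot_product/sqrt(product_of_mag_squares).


dot = 24. |a|^2 = 72, |b|^2 = 10. cos = 24/sqrt(720).

24/sqrt(720)


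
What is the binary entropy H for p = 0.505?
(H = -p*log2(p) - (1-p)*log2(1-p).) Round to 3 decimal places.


H = -0.505*log2(0.505) - 0.495*log2(0.495) = 1.000.

1.000


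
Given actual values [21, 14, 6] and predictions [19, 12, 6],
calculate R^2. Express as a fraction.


Mean(y) = 41/3. SS_res = 8. SS_tot = 338/3. R^2 = 1 - 8/(338/3) = 157/169.

157/169


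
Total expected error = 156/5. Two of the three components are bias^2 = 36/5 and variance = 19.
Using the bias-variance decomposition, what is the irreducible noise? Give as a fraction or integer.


Total error = bias^2 + variance + irreducible noise. So irreducible noise = 156/5 - 36/5 - 19 = 5.

5


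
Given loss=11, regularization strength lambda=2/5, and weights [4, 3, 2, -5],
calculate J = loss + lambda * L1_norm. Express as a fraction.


L1 norm = sum(|w|) = 14. J = 11 + 2/5 * 14 = 83/5.

83/5


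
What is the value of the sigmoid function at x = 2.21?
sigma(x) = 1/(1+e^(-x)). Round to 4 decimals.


sigma(2.21) = 1/(1+e^(-2.21)) = 1/(1+0.109701) = 1/1.109701 = 0.9011.

0.9011


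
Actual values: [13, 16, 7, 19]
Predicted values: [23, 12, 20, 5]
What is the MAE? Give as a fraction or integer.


MAE = (1/4) * (|13-23|=10 + |16-12|=4 + |7-20|=13 + |19-5|=14). Sum = 41. MAE = 41/4.

41/4


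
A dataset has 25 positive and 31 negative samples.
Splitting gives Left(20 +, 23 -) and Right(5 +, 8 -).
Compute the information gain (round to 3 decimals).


H(parent) = 0.9917. H(left) = 0.9965, H(right) = 0.9612. Weighted = (43/56)*0.9965 + (13/56)*0.9612 = 0.9883. IG = 0.9917 - 0.9883 = 0.0034, which rounds to 0.003.

0.003


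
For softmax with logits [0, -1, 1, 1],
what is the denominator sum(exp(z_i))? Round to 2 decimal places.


Denom = e^0=1.0000 + e^-1=0.3679 + e^1=2.7183 + e^1=2.7183. Sum = 6.8045, which rounds to 6.80.

6.80


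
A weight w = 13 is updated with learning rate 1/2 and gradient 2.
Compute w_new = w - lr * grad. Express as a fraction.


w_new = 13 - 1/2 * 2 = 13 - 1 = 12.

12


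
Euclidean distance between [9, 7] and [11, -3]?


d = sqrt(sum of squared differences). (9-11)^2=4, (7--3)^2=100. Sum = 104.

sqrt(104)


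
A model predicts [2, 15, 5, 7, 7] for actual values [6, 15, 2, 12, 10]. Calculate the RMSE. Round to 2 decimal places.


MSE = 11.8000. RMSE = sqrt(11.8000) = 3.44.

3.44


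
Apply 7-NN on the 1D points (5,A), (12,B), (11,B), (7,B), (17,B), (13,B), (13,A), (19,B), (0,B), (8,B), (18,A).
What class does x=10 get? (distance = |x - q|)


Distances: |5-10|=5, |12-10|=2, |11-10|=1, |7-10|=3, |17-10|=7, |13-10|=3, |13-10|=3, |19-10|=9, |0-10|=10, |8-10|=2, |18-10|=8. 7 nearest: (11,B), (12,B), (8,B), (13,A), (7,B), (13,B), (5,A). Counts: {'B': 5, 'A': 2}. Majority class: B.

B


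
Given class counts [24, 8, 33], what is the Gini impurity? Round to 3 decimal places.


Total = 65. Proportions: 24/65, 8/65, 33/65. sum(p_i^2) = 0.4092. Gini = 1 - 0.4092 = 0.5908, which rounds to 0.591.

0.591


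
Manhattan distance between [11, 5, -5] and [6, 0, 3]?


d = sum of absolute differences: |11-6|=5 + |5-0|=5 + |-5-3|=8 = 18.

18


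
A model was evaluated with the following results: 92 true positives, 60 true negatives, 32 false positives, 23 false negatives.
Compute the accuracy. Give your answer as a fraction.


Accuracy = (TP + TN) / (TP + TN + FP + FN) = (92 + 60) / 207 = 152/207.

152/207


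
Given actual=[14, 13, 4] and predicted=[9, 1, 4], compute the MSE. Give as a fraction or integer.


MSE = (1/3) * ((14-9)^2=25 + (13-1)^2=144 + (4-4)^2=0). Sum = 169. MSE = 169/3.

169/3


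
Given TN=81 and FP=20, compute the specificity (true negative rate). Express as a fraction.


Specificity = TN / (TN + FP) = 81 / 101 = 81/101.

81/101


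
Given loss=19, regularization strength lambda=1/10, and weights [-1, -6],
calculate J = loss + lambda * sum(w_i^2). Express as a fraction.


L2 sq norm = sum(w^2) = 37. J = 19 + 1/10 * 37 = 227/10.

227/10


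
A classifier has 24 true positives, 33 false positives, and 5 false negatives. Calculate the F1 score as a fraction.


Precision = 24/57 = 8/19. Recall = 24/29 = 24/29. F1 = 2*P*R/(P+R) = 24/43.

24/43


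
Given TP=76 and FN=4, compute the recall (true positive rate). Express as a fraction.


Recall = TP / (TP + FN) = 76 / 80 = 19/20.

19/20


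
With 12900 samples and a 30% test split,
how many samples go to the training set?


Test set = 12900 * 30% = 3870. Training set = 12900 - 3870 = 9030.

9030


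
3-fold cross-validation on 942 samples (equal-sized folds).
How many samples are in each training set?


Each validation fold has 942/3 = 314 samples. Training set = 942 - 314 = 628.

628


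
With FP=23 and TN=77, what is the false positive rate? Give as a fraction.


FPR = FP / (FP + TN) = 23 / 100 = 23/100.

23/100


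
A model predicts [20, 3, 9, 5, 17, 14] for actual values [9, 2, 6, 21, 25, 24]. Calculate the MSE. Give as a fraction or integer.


MSE = (1/6) * ((9-20)^2=121 + (2-3)^2=1 + (6-9)^2=9 + (21-5)^2=256 + (25-17)^2=64 + (24-14)^2=100). Sum = 551. MSE = 551/6.

551/6


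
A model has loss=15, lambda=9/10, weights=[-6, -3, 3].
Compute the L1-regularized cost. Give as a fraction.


L1 norm = sum(|w|) = 12. J = 15 + 9/10 * 12 = 129/5.

129/5


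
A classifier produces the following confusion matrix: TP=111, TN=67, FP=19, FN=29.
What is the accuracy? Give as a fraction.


Accuracy = (TP + TN) / (TP + TN + FP + FN) = (111 + 67) / 226 = 89/113.

89/113


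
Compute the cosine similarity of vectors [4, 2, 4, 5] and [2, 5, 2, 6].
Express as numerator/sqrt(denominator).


dot = 56. |a|^2 = 61, |b|^2 = 69. cos = 56/sqrt(4209).

56/sqrt(4209)


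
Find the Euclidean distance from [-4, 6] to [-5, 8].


d = sqrt(sum of squared differences). (-4--5)^2=1, (6-8)^2=4. Sum = 5.

sqrt(5)


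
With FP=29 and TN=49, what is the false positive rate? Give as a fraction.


FPR = FP / (FP + TN) = 29 / 78 = 29/78.

29/78


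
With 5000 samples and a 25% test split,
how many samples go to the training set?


Test set = 5000 * 25% = 1250. Training set = 5000 - 1250 = 3750.

3750


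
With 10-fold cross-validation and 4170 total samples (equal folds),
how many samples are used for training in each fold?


Each validation fold has 4170/10 = 417 samples. Training set = 4170 - 417 = 3753.

3753


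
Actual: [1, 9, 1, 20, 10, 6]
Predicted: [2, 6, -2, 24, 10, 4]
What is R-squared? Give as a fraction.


Mean(y) = 47/6. SS_res = 39. SS_tot = 1505/6. R^2 = 1 - 39/(1505/6) = 1271/1505.

1271/1505


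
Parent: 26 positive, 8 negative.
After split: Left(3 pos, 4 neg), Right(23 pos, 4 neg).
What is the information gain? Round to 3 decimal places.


H(parent) = 0.7871. H(left) = 0.9852, H(right) = 0.6052. Weighted = (7/34)*0.9852 + (27/34)*0.6052 = 0.6834. IG = 0.7871 - 0.6834 = 0.1037, which rounds to 0.104.

0.104


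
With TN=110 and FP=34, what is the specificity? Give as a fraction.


Specificity = TN / (TN + FP) = 110 / 144 = 55/72.

55/72


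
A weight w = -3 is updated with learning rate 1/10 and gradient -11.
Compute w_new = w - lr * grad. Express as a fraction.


w_new = -3 - 1/10 * -11 = -3 - -11/10 = -19/10.

-19/10


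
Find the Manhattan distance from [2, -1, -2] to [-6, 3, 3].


d = sum of absolute differences: |2--6|=8 + |-1-3|=4 + |-2-3|=5 = 17.

17


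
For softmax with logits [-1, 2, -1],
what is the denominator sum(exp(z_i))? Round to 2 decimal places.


Denom = e^-1=0.3679 + e^2=7.3891 + e^-1=0.3679. Sum = 8.1249, which rounds to 8.12.

8.12


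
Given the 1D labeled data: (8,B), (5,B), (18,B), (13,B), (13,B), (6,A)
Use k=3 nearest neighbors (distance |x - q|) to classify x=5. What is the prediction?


Distances: |8-5|=3, |5-5|=0, |18-5|=13, |13-5|=8, |13-5|=8, |6-5|=1. 3 nearest: (5,B), (6,A), (8,B). Counts: {'B': 2, 'A': 1}. Majority class: B.

B


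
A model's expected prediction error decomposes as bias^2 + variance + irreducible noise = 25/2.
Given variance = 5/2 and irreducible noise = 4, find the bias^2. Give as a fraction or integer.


Total error = bias^2 + variance + irreducible noise. So bias^2 = 25/2 - 5/2 - 4 = 6.

6


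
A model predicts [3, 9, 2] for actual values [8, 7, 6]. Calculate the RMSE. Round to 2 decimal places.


MSE = 15.0000. RMSE = sqrt(15.0000) = 3.87.

3.87


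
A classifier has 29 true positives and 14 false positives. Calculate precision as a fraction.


Precision = TP / (TP + FP) = 29 / 43 = 29/43.

29/43


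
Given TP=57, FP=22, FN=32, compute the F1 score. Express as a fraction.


Precision = 57/79 = 57/79. Recall = 57/89 = 57/89. F1 = 2*P*R/(P+R) = 19/28.

19/28


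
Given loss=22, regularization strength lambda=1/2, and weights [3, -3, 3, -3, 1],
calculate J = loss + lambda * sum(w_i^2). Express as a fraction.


L2 sq norm = sum(w^2) = 37. J = 22 + 1/2 * 37 = 81/2.

81/2


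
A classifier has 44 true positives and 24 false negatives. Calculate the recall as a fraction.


Recall = TP / (TP + FN) = 44 / 68 = 11/17.

11/17


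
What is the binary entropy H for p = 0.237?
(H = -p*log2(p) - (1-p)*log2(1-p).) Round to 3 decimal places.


H = -0.237*log2(0.237) - 0.763*log2(0.763) = 0.790.

0.790


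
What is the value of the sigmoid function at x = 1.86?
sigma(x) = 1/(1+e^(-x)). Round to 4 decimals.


sigma(1.86) = 1/(1+e^(-1.86)) = 1/(1+0.155673) = 1/1.155673 = 0.8653.

0.8653


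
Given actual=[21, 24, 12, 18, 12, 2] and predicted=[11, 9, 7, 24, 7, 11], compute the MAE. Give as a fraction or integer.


MAE = (1/6) * (|21-11|=10 + |24-9|=15 + |12-7|=5 + |18-24|=6 + |12-7|=5 + |2-11|=9). Sum = 50. MAE = 25/3.

25/3


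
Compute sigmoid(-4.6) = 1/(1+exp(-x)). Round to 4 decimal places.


sigma(-4.6) = 1/(1+e^(4.6)) = 1/(1+99.484316) = 1/100.484316 = 0.0100.

0.0100


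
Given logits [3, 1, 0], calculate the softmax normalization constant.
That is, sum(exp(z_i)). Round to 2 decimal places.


Denom = e^3=20.0855 + e^1=2.7183 + e^0=1.0000. Sum = 23.8038, which rounds to 23.80.

23.80


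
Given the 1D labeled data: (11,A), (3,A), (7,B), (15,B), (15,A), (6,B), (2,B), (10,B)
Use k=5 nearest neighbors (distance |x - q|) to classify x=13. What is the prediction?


Distances: |11-13|=2, |3-13|=10, |7-13|=6, |15-13|=2, |15-13|=2, |6-13|=7, |2-13|=11, |10-13|=3. 5 nearest: (11,A), (15,A), (15,B), (10,B), (7,B). Counts: {'A': 2, 'B': 3}. Majority class: B.

B


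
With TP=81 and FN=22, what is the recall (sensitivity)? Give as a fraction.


Recall = TP / (TP + FN) = 81 / 103 = 81/103.

81/103


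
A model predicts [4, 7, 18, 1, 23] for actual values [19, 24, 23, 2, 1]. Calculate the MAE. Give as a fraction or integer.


MAE = (1/5) * (|19-4|=15 + |24-7|=17 + |23-18|=5 + |2-1|=1 + |1-23|=22). Sum = 60. MAE = 12.

12


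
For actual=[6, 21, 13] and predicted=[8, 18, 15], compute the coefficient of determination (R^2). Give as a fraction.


Mean(y) = 40/3. SS_res = 17. SS_tot = 338/3. R^2 = 1 - 17/(338/3) = 287/338.

287/338


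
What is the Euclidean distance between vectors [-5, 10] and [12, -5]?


d = sqrt(sum of squared differences). (-5-12)^2=289, (10--5)^2=225. Sum = 514.

sqrt(514)


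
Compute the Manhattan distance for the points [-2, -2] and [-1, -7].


d = sum of absolute differences: |-2--1|=1 + |-2--7|=5 = 6.

6


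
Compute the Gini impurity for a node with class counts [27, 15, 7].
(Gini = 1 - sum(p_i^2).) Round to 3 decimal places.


Total = 49. Proportions: 27/49, 15/49, 7/49. sum(p_i^2) = 0.4177. Gini = 1 - 0.4177 = 0.5823, which rounds to 0.582.

0.582


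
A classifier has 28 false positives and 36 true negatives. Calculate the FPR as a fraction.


FPR = FP / (FP + TN) = 28 / 64 = 7/16.

7/16


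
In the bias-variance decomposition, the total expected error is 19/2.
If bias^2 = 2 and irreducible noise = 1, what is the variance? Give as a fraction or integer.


Total error = bias^2 + variance + irreducible noise. So variance = 19/2 - 2 - 1 = 13/2.

13/2


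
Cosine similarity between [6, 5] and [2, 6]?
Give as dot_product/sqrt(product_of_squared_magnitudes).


dot = 42. |a|^2 = 61, |b|^2 = 40. cos = 42/sqrt(2440).

42/sqrt(2440)


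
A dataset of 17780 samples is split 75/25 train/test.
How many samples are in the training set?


Test set = 17780 * 25% = 4445. Training set = 17780 - 4445 = 13335.

13335


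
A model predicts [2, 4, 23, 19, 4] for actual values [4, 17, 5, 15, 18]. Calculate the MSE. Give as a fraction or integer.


MSE = (1/5) * ((4-2)^2=4 + (17-4)^2=169 + (5-23)^2=324 + (15-19)^2=16 + (18-4)^2=196). Sum = 709. MSE = 709/5.

709/5


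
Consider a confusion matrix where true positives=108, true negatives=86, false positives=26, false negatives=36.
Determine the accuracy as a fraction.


Accuracy = (TP + TN) / (TP + TN + FP + FN) = (108 + 86) / 256 = 97/128.

97/128


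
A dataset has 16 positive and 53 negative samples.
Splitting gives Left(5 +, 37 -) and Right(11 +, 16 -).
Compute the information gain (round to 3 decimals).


H(parent) = 0.7813. H(left) = 0.5266, H(right) = 0.9751. Weighted = (42/69)*0.5266 + (27/69)*0.9751 = 0.7021. IG = 0.7813 - 0.7021 = 0.0792, which rounds to 0.079.

0.079


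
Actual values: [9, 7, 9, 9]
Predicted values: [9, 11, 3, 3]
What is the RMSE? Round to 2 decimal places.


MSE = 22.0000. RMSE = sqrt(22.0000) = 4.69.

4.69


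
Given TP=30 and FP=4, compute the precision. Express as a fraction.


Precision = TP / (TP + FP) = 30 / 34 = 15/17.

15/17


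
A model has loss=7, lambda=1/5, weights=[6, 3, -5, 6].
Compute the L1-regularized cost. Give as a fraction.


L1 norm = sum(|w|) = 20. J = 7 + 1/5 * 20 = 11.

11


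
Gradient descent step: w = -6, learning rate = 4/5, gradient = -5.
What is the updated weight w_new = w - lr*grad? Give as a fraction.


w_new = -6 - 4/5 * -5 = -6 - -4 = -2.

-2


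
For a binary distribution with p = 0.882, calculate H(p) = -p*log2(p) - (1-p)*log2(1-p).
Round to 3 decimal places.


H = -0.882*log2(0.882) - 0.118*log2(0.118) = 0.524.

0.524


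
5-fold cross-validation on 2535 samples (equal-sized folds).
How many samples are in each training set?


Each validation fold has 2535/5 = 507 samples. Training set = 2535 - 507 = 2028.

2028


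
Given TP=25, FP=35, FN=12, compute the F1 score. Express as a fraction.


Precision = 25/60 = 5/12. Recall = 25/37 = 25/37. F1 = 2*P*R/(P+R) = 50/97.

50/97


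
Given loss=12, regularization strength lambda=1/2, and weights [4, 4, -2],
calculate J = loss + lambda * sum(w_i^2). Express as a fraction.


L2 sq norm = sum(w^2) = 36. J = 12 + 1/2 * 36 = 30.

30


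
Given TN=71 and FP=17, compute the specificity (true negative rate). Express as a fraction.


Specificity = TN / (TN + FP) = 71 / 88 = 71/88.

71/88


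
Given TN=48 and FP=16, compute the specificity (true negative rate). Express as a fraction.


Specificity = TN / (TN + FP) = 48 / 64 = 3/4.

3/4


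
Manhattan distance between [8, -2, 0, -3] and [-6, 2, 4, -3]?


d = sum of absolute differences: |8--6|=14 + |-2-2|=4 + |0-4|=4 + |-3--3|=0 = 22.

22


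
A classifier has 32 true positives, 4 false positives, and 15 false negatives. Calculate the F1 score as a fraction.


Precision = 32/36 = 8/9. Recall = 32/47 = 32/47. F1 = 2*P*R/(P+R) = 64/83.

64/83


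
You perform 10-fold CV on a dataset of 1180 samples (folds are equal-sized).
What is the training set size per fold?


Each validation fold has 1180/10 = 118 samples. Training set = 1180 - 118 = 1062.

1062


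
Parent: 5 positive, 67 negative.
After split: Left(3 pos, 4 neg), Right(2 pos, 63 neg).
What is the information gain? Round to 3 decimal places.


H(parent) = 0.3638. H(left) = 0.9852, H(right) = 0.1982. Weighted = (7/72)*0.9852 + (65/72)*0.1982 = 0.2747. IG = 0.3638 - 0.2747 = 0.0891, which rounds to 0.089.

0.089


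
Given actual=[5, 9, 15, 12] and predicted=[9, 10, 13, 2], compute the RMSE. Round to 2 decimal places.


MSE = 30.2500. RMSE = sqrt(30.2500) = 5.50.

5.50


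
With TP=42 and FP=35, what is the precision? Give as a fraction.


Precision = TP / (TP + FP) = 42 / 77 = 6/11.

6/11


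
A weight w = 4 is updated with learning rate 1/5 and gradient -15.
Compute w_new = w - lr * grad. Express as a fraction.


w_new = 4 - 1/5 * -15 = 4 - -3 = 7.

7


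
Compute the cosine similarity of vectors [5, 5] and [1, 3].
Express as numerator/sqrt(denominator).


dot = 20. |a|^2 = 50, |b|^2 = 10. cos = 20/sqrt(500).

20/sqrt(500)


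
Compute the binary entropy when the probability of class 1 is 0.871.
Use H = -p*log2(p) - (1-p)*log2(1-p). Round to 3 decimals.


H = -0.871*log2(0.871) - 0.129*log2(0.129) = 0.555.

0.555


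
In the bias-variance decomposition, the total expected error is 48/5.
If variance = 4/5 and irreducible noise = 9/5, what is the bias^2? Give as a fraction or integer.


Total error = bias^2 + variance + irreducible noise. So bias^2 = 48/5 - 4/5 - 9/5 = 7.

7


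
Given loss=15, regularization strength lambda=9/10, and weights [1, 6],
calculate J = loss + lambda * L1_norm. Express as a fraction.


L1 norm = sum(|w|) = 7. J = 15 + 9/10 * 7 = 213/10.

213/10


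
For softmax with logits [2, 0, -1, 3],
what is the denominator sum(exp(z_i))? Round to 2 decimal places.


Denom = e^2=7.3891 + e^0=1.0000 + e^-1=0.3679 + e^3=20.0855. Sum = 28.8425, which rounds to 28.84.

28.84


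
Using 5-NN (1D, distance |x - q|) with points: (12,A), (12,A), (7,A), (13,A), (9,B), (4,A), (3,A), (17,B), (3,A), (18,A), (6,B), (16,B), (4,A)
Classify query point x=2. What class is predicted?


Distances: |12-2|=10, |12-2|=10, |7-2|=5, |13-2|=11, |9-2|=7, |4-2|=2, |3-2|=1, |17-2|=15, |3-2|=1, |18-2|=16, |6-2|=4, |16-2|=14, |4-2|=2. 5 nearest: (3,A), (3,A), (4,A), (4,A), (6,B). Counts: {'A': 4, 'B': 1}. Majority class: A.

A


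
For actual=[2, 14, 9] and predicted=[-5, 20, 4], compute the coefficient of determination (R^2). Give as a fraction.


Mean(y) = 25/3. SS_res = 110. SS_tot = 218/3. R^2 = 1 - 110/(218/3) = -56/109.

-56/109


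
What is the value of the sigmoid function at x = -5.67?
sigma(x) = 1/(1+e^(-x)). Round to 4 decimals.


sigma(-5.67) = 1/(1+e^(5.67)) = 1/(1+290.034534) = 1/291.034534 = 0.0034.

0.0034


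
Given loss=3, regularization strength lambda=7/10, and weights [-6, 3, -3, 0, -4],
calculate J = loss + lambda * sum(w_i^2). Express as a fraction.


L2 sq norm = sum(w^2) = 70. J = 3 + 7/10 * 70 = 52.

52


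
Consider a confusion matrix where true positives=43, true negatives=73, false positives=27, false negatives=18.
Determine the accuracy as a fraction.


Accuracy = (TP + TN) / (TP + TN + FP + FN) = (43 + 73) / 161 = 116/161.

116/161


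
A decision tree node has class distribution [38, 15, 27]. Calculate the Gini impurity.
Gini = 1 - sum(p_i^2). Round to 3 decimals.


Total = 80. Proportions: 38/80, 15/80, 27/80. sum(p_i^2) = 0.3747. Gini = 1 - 0.3747 = 0.6253, which rounds to 0.625.

0.625


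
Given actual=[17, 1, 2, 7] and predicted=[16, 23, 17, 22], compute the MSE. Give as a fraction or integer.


MSE = (1/4) * ((17-16)^2=1 + (1-23)^2=484 + (2-17)^2=225 + (7-22)^2=225). Sum = 935. MSE = 935/4.

935/4


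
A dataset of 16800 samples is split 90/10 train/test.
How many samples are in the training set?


Test set = 16800 * 10% = 1680. Training set = 16800 - 1680 = 15120.

15120


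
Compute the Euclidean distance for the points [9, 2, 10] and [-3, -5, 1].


d = sqrt(sum of squared differences). (9--3)^2=144, (2--5)^2=49, (10-1)^2=81. Sum = 274.

sqrt(274)


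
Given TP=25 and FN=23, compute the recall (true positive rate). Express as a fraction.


Recall = TP / (TP + FN) = 25 / 48 = 25/48.

25/48


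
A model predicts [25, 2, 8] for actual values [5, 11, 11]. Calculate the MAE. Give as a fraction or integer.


MAE = (1/3) * (|5-25|=20 + |11-2|=9 + |11-8|=3). Sum = 32. MAE = 32/3.

32/3


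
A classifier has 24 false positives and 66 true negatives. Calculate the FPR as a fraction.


FPR = FP / (FP + TN) = 24 / 90 = 4/15.

4/15


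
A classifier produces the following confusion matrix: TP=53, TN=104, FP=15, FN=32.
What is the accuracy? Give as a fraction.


Accuracy = (TP + TN) / (TP + TN + FP + FN) = (53 + 104) / 204 = 157/204.

157/204


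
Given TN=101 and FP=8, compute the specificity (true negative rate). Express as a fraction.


Specificity = TN / (TN + FP) = 101 / 109 = 101/109.

101/109


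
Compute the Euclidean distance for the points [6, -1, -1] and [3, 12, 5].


d = sqrt(sum of squared differences). (6-3)^2=9, (-1-12)^2=169, (-1-5)^2=36. Sum = 214.

sqrt(214)


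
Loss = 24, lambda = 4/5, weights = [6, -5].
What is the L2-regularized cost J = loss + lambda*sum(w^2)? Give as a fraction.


L2 sq norm = sum(w^2) = 61. J = 24 + 4/5 * 61 = 364/5.

364/5


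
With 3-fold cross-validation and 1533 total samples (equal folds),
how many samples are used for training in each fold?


Each validation fold has 1533/3 = 511 samples. Training set = 1533 - 511 = 1022.

1022


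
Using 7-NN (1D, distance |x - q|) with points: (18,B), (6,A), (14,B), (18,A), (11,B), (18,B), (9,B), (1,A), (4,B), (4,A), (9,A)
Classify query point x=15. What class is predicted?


Distances: |18-15|=3, |6-15|=9, |14-15|=1, |18-15|=3, |11-15|=4, |18-15|=3, |9-15|=6, |1-15|=14, |4-15|=11, |4-15|=11, |9-15|=6. 7 nearest: (14,B), (18,A), (18,B), (18,B), (11,B), (9,A), (9,B). Counts: {'B': 5, 'A': 2}. Majority class: B.

B


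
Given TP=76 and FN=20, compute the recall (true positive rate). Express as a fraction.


Recall = TP / (TP + FN) = 76 / 96 = 19/24.

19/24


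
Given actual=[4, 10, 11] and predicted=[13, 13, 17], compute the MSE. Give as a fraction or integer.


MSE = (1/3) * ((4-13)^2=81 + (10-13)^2=9 + (11-17)^2=36). Sum = 126. MSE = 42.

42


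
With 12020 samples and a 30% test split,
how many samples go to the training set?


Test set = 12020 * 30% = 3606. Training set = 12020 - 3606 = 8414.

8414


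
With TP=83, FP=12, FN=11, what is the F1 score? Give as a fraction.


Precision = 83/95 = 83/95. Recall = 83/94 = 83/94. F1 = 2*P*R/(P+R) = 166/189.

166/189


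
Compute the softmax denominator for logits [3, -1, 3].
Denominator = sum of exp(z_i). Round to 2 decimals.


Denom = e^3=20.0855 + e^-1=0.3679 + e^3=20.0855. Sum = 40.5389, which rounds to 40.54.

40.54


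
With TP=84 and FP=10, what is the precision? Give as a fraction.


Precision = TP / (TP + FP) = 84 / 94 = 42/47.

42/47


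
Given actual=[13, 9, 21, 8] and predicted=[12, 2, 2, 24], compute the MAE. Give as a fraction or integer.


MAE = (1/4) * (|13-12|=1 + |9-2|=7 + |21-2|=19 + |8-24|=16). Sum = 43. MAE = 43/4.

43/4


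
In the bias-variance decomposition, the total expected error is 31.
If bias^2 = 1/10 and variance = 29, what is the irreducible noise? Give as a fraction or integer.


Total error = bias^2 + variance + irreducible noise. So irreducible noise = 31 - 1/10 - 29 = 19/10.

19/10


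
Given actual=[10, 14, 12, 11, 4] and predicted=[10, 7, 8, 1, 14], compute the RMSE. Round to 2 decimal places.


MSE = 53.0000. RMSE = sqrt(53.0000) = 7.28.

7.28


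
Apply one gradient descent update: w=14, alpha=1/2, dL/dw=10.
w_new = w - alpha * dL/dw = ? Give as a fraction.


w_new = 14 - 1/2 * 10 = 14 - 5 = 9.

9


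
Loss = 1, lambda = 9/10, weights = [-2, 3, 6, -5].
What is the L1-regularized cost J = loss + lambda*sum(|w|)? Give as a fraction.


L1 norm = sum(|w|) = 16. J = 1 + 9/10 * 16 = 77/5.

77/5


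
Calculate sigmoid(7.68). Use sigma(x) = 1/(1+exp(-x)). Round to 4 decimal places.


sigma(7.68) = 1/(1+e^(-7.68)) = 1/(1+0.000462) = 1/1.000462 = 0.9995.

0.9995


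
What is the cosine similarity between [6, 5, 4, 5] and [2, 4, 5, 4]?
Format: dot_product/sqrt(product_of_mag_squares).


dot = 72. |a|^2 = 102, |b|^2 = 61. cos = 72/sqrt(6222).

72/sqrt(6222)


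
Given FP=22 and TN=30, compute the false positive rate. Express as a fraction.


FPR = FP / (FP + TN) = 22 / 52 = 11/26.

11/26


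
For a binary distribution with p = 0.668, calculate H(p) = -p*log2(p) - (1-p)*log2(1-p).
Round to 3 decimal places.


H = -0.668*log2(0.668) - 0.332*log2(0.332) = 0.917.

0.917


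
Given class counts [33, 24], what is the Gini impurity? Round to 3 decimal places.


Total = 57. Proportions: 33/57, 24/57. sum(p_i^2) = 0.5125. Gini = 1 - 0.5125 = 0.4875, which rounds to 0.488.

0.488


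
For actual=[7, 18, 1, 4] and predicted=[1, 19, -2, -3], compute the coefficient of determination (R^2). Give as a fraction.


Mean(y) = 15/2. SS_res = 95. SS_tot = 165. R^2 = 1 - 95/(165) = 14/33.

14/33


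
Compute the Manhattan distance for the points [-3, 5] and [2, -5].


d = sum of absolute differences: |-3-2|=5 + |5--5|=10 = 15.

15


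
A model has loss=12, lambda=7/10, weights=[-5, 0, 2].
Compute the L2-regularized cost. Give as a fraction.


L2 sq norm = sum(w^2) = 29. J = 12 + 7/10 * 29 = 323/10.

323/10


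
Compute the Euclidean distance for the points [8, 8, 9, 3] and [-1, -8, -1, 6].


d = sqrt(sum of squared differences). (8--1)^2=81, (8--8)^2=256, (9--1)^2=100, (3-6)^2=9. Sum = 446.

sqrt(446)


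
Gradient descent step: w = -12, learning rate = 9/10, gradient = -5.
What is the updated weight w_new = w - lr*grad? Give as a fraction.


w_new = -12 - 9/10 * -5 = -12 - -9/2 = -15/2.

-15/2


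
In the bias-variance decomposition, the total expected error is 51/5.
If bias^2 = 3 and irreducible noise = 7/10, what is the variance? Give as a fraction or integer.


Total error = bias^2 + variance + irreducible noise. So variance = 51/5 - 3 - 7/10 = 13/2.

13/2


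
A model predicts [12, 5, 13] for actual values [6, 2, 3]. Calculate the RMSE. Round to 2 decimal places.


MSE = 48.3333. RMSE = sqrt(48.3333) = 6.95.

6.95


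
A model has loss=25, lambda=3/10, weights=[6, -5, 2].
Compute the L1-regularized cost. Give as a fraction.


L1 norm = sum(|w|) = 13. J = 25 + 3/10 * 13 = 289/10.

289/10


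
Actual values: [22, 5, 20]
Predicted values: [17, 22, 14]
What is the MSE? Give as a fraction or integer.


MSE = (1/3) * ((22-17)^2=25 + (5-22)^2=289 + (20-14)^2=36). Sum = 350. MSE = 350/3.

350/3


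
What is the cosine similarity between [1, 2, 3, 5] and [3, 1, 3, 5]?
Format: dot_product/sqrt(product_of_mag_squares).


dot = 39. |a|^2 = 39, |b|^2 = 44. cos = 39/sqrt(1716).

39/sqrt(1716)


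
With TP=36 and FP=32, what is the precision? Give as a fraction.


Precision = TP / (TP + FP) = 36 / 68 = 9/17.

9/17


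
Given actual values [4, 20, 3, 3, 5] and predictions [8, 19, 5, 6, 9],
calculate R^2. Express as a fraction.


Mean(y) = 7. SS_res = 46. SS_tot = 214. R^2 = 1 - 46/(214) = 84/107.

84/107


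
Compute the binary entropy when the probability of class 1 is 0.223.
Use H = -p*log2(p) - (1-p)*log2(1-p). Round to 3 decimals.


H = -0.223*log2(0.223) - 0.777*log2(0.777) = 0.766.

0.766


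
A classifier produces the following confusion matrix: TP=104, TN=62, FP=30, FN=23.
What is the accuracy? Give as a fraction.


Accuracy = (TP + TN) / (TP + TN + FP + FN) = (104 + 62) / 219 = 166/219.

166/219


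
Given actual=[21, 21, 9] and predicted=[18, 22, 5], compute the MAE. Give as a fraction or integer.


MAE = (1/3) * (|21-18|=3 + |21-22|=1 + |9-5|=4). Sum = 8. MAE = 8/3.

8/3


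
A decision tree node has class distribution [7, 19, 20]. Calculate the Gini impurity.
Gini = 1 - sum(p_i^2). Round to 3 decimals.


Total = 46. Proportions: 7/46, 19/46, 20/46. sum(p_i^2) = 0.3828. Gini = 1 - 0.3828 = 0.6172, which rounds to 0.617.

0.617


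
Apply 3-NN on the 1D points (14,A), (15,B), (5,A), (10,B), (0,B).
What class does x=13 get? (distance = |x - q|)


Distances: |14-13|=1, |15-13|=2, |5-13|=8, |10-13|=3, |0-13|=13. 3 nearest: (14,A), (15,B), (10,B). Counts: {'A': 1, 'B': 2}. Majority class: B.

B


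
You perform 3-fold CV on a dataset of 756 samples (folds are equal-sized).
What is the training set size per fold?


Each validation fold has 756/3 = 252 samples. Training set = 756 - 252 = 504.

504


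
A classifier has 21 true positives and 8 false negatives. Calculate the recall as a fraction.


Recall = TP / (TP + FN) = 21 / 29 = 21/29.

21/29


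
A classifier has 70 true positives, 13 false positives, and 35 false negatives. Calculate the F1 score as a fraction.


Precision = 70/83 = 70/83. Recall = 70/105 = 2/3. F1 = 2*P*R/(P+R) = 35/47.

35/47


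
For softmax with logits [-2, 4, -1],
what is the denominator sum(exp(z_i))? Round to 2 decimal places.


Denom = e^-2=0.1353 + e^4=54.5982 + e^-1=0.3679. Sum = 55.1014, which rounds to 55.10.

55.10


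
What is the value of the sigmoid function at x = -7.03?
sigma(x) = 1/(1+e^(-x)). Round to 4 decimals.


sigma(-7.03) = 1/(1+e^(7.03)) = 1/(1+1130.030610) = 1/1131.030610 = 0.0009.

0.0009


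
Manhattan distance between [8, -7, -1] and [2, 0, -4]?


d = sum of absolute differences: |8-2|=6 + |-7-0|=7 + |-1--4|=3 = 16.

16


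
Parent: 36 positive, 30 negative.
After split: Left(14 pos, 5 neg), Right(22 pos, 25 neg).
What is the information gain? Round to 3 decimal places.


H(parent) = 0.9940. H(left) = 0.8315, H(right) = 0.9971. Weighted = (19/66)*0.8315 + (47/66)*0.9971 = 0.9494. IG = 0.9940 - 0.9494 = 0.0446, which rounds to 0.045.

0.045


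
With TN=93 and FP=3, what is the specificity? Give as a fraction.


Specificity = TN / (TN + FP) = 93 / 96 = 31/32.

31/32


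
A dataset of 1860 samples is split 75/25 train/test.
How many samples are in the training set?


Test set = 1860 * 25% = 465. Training set = 1860 - 465 = 1395.

1395


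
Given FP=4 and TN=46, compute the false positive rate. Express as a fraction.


FPR = FP / (FP + TN) = 4 / 50 = 2/25.

2/25


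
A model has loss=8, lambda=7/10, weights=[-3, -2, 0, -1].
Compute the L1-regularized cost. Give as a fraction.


L1 norm = sum(|w|) = 6. J = 8 + 7/10 * 6 = 61/5.

61/5


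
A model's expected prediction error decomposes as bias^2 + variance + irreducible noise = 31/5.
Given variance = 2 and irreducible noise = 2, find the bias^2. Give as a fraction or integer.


Total error = bias^2 + variance + irreducible noise. So bias^2 = 31/5 - 2 - 2 = 11/5.

11/5


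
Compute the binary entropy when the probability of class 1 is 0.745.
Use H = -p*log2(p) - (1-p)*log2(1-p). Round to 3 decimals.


H = -0.745*log2(0.745) - 0.255*log2(0.255) = 0.819.

0.819


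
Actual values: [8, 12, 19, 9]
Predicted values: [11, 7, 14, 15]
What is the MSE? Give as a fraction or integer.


MSE = (1/4) * ((8-11)^2=9 + (12-7)^2=25 + (19-14)^2=25 + (9-15)^2=36). Sum = 95. MSE = 95/4.

95/4


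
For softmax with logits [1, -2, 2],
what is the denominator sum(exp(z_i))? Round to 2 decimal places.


Denom = e^1=2.7183 + e^-2=0.1353 + e^2=7.3891. Sum = 10.2427, which rounds to 10.24.

10.24


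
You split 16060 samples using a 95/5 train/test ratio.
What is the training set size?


Test set = 16060 * 5% = 803. Training set = 16060 - 803 = 15257.

15257


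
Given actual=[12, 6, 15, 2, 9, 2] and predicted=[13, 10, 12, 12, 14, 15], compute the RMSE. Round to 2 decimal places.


MSE = 53.3333. RMSE = sqrt(53.3333) = 7.30.

7.30


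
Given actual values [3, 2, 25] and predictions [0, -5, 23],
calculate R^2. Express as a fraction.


Mean(y) = 10. SS_res = 62. SS_tot = 338. R^2 = 1 - 62/(338) = 138/169.

138/169


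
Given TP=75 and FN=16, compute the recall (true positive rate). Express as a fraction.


Recall = TP / (TP + FN) = 75 / 91 = 75/91.

75/91


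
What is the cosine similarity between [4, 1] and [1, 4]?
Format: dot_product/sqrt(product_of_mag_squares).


dot = 8. |a|^2 = 17, |b|^2 = 17. cos = 8/sqrt(289).

8/sqrt(289)


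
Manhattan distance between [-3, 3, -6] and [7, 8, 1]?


d = sum of absolute differences: |-3-7|=10 + |3-8|=5 + |-6-1|=7 = 22.

22


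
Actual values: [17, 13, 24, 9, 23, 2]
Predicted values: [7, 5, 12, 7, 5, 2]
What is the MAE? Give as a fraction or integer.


MAE = (1/6) * (|17-7|=10 + |13-5|=8 + |24-12|=12 + |9-7|=2 + |23-5|=18 + |2-2|=0). Sum = 50. MAE = 25/3.

25/3


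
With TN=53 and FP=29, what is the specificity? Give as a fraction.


Specificity = TN / (TN + FP) = 53 / 82 = 53/82.

53/82


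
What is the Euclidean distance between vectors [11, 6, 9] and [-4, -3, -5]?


d = sqrt(sum of squared differences). (11--4)^2=225, (6--3)^2=81, (9--5)^2=196. Sum = 502.

sqrt(502)


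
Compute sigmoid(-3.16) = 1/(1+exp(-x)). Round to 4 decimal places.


sigma(-3.16) = 1/(1+e^(3.16)) = 1/(1+23.570596) = 1/24.570596 = 0.0407.

0.0407


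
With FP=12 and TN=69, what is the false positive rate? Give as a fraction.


FPR = FP / (FP + TN) = 12 / 81 = 4/27.

4/27


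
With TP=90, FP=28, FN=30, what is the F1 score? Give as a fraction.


Precision = 90/118 = 45/59. Recall = 90/120 = 3/4. F1 = 2*P*R/(P+R) = 90/119.

90/119


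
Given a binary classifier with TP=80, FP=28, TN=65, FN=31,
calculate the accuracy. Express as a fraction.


Accuracy = (TP + TN) / (TP + TN + FP + FN) = (80 + 65) / 204 = 145/204.

145/204


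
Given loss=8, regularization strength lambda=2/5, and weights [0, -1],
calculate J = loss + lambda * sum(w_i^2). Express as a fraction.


L2 sq norm = sum(w^2) = 1. J = 8 + 2/5 * 1 = 42/5.

42/5


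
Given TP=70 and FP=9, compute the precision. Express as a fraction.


Precision = TP / (TP + FP) = 70 / 79 = 70/79.

70/79


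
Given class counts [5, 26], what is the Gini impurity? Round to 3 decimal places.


Total = 31. Proportions: 5/31, 26/31. sum(p_i^2) = 0.7294. Gini = 1 - 0.7294 = 0.2706, which rounds to 0.271.

0.271


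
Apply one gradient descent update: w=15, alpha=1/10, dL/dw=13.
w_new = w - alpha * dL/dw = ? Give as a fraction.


w_new = 15 - 1/10 * 13 = 15 - 13/10 = 137/10.

137/10


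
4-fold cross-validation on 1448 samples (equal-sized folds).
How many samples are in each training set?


Each validation fold has 1448/4 = 362 samples. Training set = 1448 - 362 = 1086.

1086


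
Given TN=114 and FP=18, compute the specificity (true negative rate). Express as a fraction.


Specificity = TN / (TN + FP) = 114 / 132 = 19/22.

19/22


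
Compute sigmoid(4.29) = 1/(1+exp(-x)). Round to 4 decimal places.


sigma(4.29) = 1/(1+e^(-4.29)) = 1/(1+0.013705) = 1/1.013705 = 0.9865.

0.9865


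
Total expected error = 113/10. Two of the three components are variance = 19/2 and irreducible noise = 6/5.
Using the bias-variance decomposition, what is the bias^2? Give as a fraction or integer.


Total error = bias^2 + variance + irreducible noise. So bias^2 = 113/10 - 19/2 - 6/5 = 3/5.

3/5


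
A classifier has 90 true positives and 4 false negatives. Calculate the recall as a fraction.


Recall = TP / (TP + FN) = 90 / 94 = 45/47.

45/47


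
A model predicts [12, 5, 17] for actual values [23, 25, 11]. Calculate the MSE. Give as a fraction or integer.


MSE = (1/3) * ((23-12)^2=121 + (25-5)^2=400 + (11-17)^2=36). Sum = 557. MSE = 557/3.

557/3


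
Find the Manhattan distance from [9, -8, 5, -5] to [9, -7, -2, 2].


d = sum of absolute differences: |9-9|=0 + |-8--7|=1 + |5--2|=7 + |-5-2|=7 = 15.

15


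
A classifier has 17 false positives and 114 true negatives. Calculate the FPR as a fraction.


FPR = FP / (FP + TN) = 17 / 131 = 17/131.

17/131


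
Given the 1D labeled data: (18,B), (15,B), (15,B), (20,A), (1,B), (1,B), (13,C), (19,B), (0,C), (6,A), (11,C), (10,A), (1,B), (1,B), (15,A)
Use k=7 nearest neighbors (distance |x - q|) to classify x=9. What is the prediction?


Distances: |18-9|=9, |15-9|=6, |15-9|=6, |20-9|=11, |1-9|=8, |1-9|=8, |13-9|=4, |19-9|=10, |0-9|=9, |6-9|=3, |11-9|=2, |10-9|=1, |1-9|=8, |1-9|=8, |15-9|=6. 7 nearest: (10,A), (11,C), (6,A), (13,C), (15,A), (15,B), (15,B). Counts: {'A': 3, 'C': 2, 'B': 2}. Majority class: A.

A


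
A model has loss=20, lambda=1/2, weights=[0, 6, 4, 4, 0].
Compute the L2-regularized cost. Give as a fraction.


L2 sq norm = sum(w^2) = 68. J = 20 + 1/2 * 68 = 54.

54
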